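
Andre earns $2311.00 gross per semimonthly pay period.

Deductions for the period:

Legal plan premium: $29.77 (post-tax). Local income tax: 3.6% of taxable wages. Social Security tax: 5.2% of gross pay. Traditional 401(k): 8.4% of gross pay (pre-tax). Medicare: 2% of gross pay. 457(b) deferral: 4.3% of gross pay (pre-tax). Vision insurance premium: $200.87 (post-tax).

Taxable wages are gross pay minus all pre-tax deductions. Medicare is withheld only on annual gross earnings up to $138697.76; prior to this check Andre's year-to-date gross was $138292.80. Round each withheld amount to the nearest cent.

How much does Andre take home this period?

$1585.97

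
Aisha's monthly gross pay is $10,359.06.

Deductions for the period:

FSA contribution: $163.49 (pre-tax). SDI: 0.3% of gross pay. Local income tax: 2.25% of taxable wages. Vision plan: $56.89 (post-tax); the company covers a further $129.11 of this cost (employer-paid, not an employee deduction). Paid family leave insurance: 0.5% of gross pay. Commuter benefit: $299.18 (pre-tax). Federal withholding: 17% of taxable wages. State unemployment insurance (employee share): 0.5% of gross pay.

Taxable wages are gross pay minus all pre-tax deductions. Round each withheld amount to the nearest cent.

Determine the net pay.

Commuter benefit: $299.18
FSA contribution: $163.49
Pre-tax total = $299.18 + $163.49 = $462.67
Taxable wages = $10,359.06 − $462.67 = $9,896.39
Local income tax: $9,896.39 × 0.0225 = $222.67
Federal withholding: $9,896.39 × 0.17 = $1,682.39
Paid family leave insurance: $10,359.06 × 0.005 = $51.80
SDI: $10,359.06 × 0.003 = $31.08
State unemployment insurance (employee share): $10,359.06 × 0.005 = $51.80
Vision plan: $56.89
(Employer's $129.11 toward vision plan is not withheld from the employee.)
Total deductions = $299.18 + $163.49 + $222.67 + $1,682.39 + $51.80 + $31.08 + $51.80 + $56.89 = $2,559.30
Net pay = $10,359.06 − $2,559.30 = $7,799.76

$7,799.76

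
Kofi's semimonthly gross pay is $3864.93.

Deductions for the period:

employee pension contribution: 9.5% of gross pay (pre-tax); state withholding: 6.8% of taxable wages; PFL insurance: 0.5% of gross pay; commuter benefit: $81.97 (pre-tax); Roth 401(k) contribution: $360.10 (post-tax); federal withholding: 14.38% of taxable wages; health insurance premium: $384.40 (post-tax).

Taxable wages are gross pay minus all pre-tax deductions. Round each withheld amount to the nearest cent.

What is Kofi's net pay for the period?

$1928.51

Employee pension contribution: $3864.93 × 0.095 = $367.17
Commuter benefit: $81.97
Pre-tax total = $367.17 + $81.97 = $449.14
Taxable wages = $3864.93 − $449.14 = $3415.79
Federal withholding: $3415.79 × 0.1438 = $491.19
State withholding: $3415.79 × 0.068 = $232.27
PFL insurance: $3864.93 × 0.005 = $19.32
Health insurance premium: $384.40
Roth 401(k) contribution: $360.10
Total deductions = $367.17 + $81.97 + $491.19 + $232.27 + $19.32 + $384.40 + $360.10 = $1936.42
Net pay = $3864.93 − $1936.42 = $1928.51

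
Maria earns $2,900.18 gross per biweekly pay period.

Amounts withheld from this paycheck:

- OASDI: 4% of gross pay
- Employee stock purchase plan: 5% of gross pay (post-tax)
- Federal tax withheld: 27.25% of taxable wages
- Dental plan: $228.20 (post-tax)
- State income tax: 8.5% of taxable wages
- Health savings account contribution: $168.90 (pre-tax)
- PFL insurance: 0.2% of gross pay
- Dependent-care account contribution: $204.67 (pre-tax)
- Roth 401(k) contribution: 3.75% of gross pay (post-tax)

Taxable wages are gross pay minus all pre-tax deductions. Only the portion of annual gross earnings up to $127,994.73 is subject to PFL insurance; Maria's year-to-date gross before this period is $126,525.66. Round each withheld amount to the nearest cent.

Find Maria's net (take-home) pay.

Dependent-care account contribution: $204.67
Health savings account contribution: $168.90
Pre-tax total = $204.67 + $168.90 = $373.57
Taxable wages = $2,900.18 − $373.57 = $2,526.61
State income tax: $2,526.61 × 0.085 = $214.76
Federal tax withheld: $2,526.61 × 0.2725 = $688.50
OASDI: $2,900.18 × 0.04 = $116.01
PFL insurance: only $127,994.73 − $126,525.66 = $1,469.07 of this check is subject → $1,469.07 × 0.002 = $2.94
Dental plan: $228.20
Roth 401(k) contribution: $2,900.18 × 0.0375 = $108.76
Employee stock purchase plan: $2,900.18 × 0.05 = $145.01
Total deductions = $204.67 + $168.90 + $214.76 + $688.50 + $116.01 + $2.94 + $228.20 + $108.76 + $145.01 = $1,877.75
Net pay = $2,900.18 − $1,877.75 = $1,022.43

$1,022.43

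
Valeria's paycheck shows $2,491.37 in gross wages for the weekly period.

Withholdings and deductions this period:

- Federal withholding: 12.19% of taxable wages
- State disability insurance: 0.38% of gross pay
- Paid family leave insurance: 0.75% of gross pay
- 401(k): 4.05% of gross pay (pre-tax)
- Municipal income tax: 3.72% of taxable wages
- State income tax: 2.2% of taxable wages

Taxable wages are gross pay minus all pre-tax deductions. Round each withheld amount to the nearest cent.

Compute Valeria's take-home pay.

401(k): $2,491.37 × 0.0405 = $100.90
Taxable wages = $2,491.37 − $100.90 = $2,390.47
Municipal income tax: $2,390.47 × 0.0372 = $88.93
State income tax: $2,390.47 × 0.022 = $52.59
Federal withholding: $2,390.47 × 0.1219 = $291.40
Paid family leave insurance: $2,491.37 × 0.0075 = $18.69
State disability insurance: $2,491.37 × 0.0038 = $9.47
Total deductions = $100.90 + $88.93 + $52.59 + $291.40 + $18.69 + $9.47 = $561.98
Net pay = $2,491.37 − $561.98 = $1,929.39

$1,929.39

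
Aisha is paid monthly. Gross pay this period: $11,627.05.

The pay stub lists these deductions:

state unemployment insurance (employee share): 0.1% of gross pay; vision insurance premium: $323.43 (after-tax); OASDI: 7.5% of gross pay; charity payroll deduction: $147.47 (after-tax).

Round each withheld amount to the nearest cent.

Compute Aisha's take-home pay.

$10,272.49

State unemployment insurance (employee share): $11,627.05 × 0.001 = $11.63
OASDI: $11,627.05 × 0.075 = $872.03
Charity payroll deduction: $147.47
Vision insurance premium: $323.43
Total deductions = $11.63 + $872.03 + $147.47 + $323.43 = $1,354.56
Net pay = $11,627.05 − $1,354.56 = $10,272.49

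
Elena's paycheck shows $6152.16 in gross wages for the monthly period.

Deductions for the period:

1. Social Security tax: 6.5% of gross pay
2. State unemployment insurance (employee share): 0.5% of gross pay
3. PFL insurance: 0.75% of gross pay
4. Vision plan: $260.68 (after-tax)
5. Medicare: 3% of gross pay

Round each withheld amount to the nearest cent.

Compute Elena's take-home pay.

Social Security tax: $6152.16 × 0.065 = $399.89
State unemployment insurance (employee share): $6152.16 × 0.005 = $30.76
Medicare: $6152.16 × 0.03 = $184.56
PFL insurance: $6152.16 × 0.0075 = $46.14
Vision plan: $260.68
Total deductions = $399.89 + $30.76 + $184.56 + $46.14 + $260.68 = $922.03
Net pay = $6152.16 − $922.03 = $5230.13

$5230.13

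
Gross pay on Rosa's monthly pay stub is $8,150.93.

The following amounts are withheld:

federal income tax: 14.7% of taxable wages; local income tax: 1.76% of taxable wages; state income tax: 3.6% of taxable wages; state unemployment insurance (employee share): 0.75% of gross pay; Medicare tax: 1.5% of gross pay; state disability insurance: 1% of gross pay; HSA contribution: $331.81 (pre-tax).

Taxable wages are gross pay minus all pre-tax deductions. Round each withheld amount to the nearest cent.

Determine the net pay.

$5,985.70

HSA contribution: $331.81
Taxable wages = $8,150.93 − $331.81 = $7,819.12
Federal income tax: $7,819.12 × 0.147 = $1,149.41
State income tax: $7,819.12 × 0.036 = $281.49
Local income tax: $7,819.12 × 0.0176 = $137.62
State disability insurance: $8,150.93 × 0.01 = $81.51
Medicare tax: $8,150.93 × 0.015 = $122.26
State unemployment insurance (employee share): $8,150.93 × 0.0075 = $61.13
Total deductions = $331.81 + $1,149.41 + $281.49 + $137.62 + $81.51 + $122.26 + $61.13 = $2,165.23
Net pay = $8,150.93 − $2,165.23 = $5,985.70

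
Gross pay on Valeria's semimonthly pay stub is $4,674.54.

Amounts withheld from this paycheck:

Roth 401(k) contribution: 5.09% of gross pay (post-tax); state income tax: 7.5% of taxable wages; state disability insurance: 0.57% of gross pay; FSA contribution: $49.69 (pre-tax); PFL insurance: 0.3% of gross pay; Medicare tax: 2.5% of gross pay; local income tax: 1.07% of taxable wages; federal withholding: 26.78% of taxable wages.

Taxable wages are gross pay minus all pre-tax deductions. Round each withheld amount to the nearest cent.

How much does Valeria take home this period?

$2,594.52

FSA contribution: $49.69
Taxable wages = $4,674.54 − $49.69 = $4,624.85
State income tax: $4,624.85 × 0.075 = $346.86
Local income tax: $4,624.85 × 0.0107 = $49.49
Federal withholding: $4,624.85 × 0.2678 = $1,238.53
PFL insurance: $4,674.54 × 0.003 = $14.02
State disability insurance: $4,674.54 × 0.0057 = $26.64
Medicare tax: $4,674.54 × 0.025 = $116.86
Roth 401(k) contribution: $4,674.54 × 0.0509 = $237.93
Total deductions = $49.69 + $346.86 + $49.49 + $1,238.53 + $14.02 + $26.64 + $116.86 + $237.93 = $2,080.02
Net pay = $4,674.54 − $2,080.02 = $2,594.52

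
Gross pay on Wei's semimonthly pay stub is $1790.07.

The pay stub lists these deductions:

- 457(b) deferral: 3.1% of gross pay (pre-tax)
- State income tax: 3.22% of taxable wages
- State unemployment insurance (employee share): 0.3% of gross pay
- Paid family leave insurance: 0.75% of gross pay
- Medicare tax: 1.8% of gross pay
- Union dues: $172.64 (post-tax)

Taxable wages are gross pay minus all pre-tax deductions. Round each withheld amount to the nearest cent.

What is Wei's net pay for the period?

457(b) deferral: $1790.07 × 0.031 = $55.49
Taxable wages = $1790.07 − $55.49 = $1734.58
State income tax: $1734.58 × 0.0322 = $55.85
Paid family leave insurance: $1790.07 × 0.0075 = $13.43
State unemployment insurance (employee share): $1790.07 × 0.003 = $5.37
Medicare tax: $1790.07 × 0.018 = $32.22
Union dues: $172.64
Total deductions = $55.49 + $55.85 + $13.43 + $5.37 + $32.22 + $172.64 = $335.00
Net pay = $1790.07 − $335.00 = $1455.07

$1455.07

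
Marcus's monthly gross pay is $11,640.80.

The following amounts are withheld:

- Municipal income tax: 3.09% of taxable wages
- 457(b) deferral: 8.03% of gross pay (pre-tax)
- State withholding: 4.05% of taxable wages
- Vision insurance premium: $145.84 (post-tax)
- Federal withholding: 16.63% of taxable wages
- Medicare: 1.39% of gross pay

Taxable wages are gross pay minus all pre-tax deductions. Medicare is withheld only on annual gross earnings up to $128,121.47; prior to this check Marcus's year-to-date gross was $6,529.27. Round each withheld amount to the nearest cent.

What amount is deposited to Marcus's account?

$7,853.57

457(b) deferral: $11,640.80 × 0.0803 = $934.76
Taxable wages = $11,640.80 − $934.76 = $10,706.04
Municipal income tax: $10,706.04 × 0.0309 = $330.82
State withholding: $10,706.04 × 0.0405 = $433.59
Federal withholding: $10,706.04 × 0.1663 = $1,780.41
Medicare: cap not yet reached, full $11,640.80 is subject → $11,640.80 × 0.0139 = $161.81
Vision insurance premium: $145.84
Total deductions = $934.76 + $330.82 + $433.59 + $1,780.41 + $161.81 + $145.84 = $3,787.23
Net pay = $11,640.80 − $3,787.23 = $7,853.57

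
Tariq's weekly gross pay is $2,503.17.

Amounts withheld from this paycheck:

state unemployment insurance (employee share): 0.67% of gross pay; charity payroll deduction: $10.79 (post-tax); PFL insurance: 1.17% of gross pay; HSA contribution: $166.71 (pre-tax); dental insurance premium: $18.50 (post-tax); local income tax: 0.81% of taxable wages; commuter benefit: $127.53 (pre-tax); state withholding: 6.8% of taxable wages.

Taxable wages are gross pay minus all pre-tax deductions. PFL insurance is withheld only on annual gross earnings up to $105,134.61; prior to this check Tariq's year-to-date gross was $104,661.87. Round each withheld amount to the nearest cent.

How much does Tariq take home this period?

Commuter benefit: $127.53
HSA contribution: $166.71
Pre-tax total = $127.53 + $166.71 = $294.24
Taxable wages = $2,503.17 − $294.24 = $2,208.93
State withholding: $2,208.93 × 0.068 = $150.21
Local income tax: $2,208.93 × 0.0081 = $17.89
State unemployment insurance (employee share): $2,503.17 × 0.0067 = $16.77
PFL insurance: only $105,134.61 − $104,661.87 = $472.74 of this check is subject → $472.74 × 0.0117 = $5.53
Dental insurance premium: $18.50
Charity payroll deduction: $10.79
Total deductions = $127.53 + $166.71 + $150.21 + $17.89 + $16.77 + $5.53 + $18.50 + $10.79 = $513.93
Net pay = $2,503.17 − $513.93 = $1,989.24

$1,989.24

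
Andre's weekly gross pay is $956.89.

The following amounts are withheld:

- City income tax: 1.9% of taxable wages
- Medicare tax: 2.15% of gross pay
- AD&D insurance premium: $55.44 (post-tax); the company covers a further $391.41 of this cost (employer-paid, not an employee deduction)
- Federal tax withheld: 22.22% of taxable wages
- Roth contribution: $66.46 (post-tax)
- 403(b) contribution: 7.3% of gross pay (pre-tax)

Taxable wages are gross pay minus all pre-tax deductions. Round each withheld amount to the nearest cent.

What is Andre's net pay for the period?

403(b) contribution: $956.89 × 0.073 = $69.85
Taxable wages = $956.89 − $69.85 = $887.04
Federal tax withheld: $887.04 × 0.2222 = $197.10
City income tax: $887.04 × 0.019 = $16.85
Medicare tax: $956.89 × 0.0215 = $20.57
AD&D insurance premium: $55.44
Roth contribution: $66.46
(Employer's $391.41 toward AD&D insurance premium is not withheld from the employee.)
Total deductions = $69.85 + $197.10 + $16.85 + $20.57 + $55.44 + $66.46 = $426.27
Net pay = $956.89 − $426.27 = $530.62

$530.62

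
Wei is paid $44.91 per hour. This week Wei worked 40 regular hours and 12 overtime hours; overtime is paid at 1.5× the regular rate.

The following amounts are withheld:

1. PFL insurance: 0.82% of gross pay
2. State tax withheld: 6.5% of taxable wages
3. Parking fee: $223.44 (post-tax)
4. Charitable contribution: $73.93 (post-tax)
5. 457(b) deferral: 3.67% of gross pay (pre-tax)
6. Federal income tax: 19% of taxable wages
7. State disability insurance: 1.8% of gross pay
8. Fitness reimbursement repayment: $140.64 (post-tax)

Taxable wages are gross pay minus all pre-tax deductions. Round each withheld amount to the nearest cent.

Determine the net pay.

Regular pay: 40 × $44.91 = $1,796.40
Overtime pay: 12 × $44.91 × 1.5 = $808.38
Gross pay = $1,796.40 + $808.38 = $2,604.78
457(b) deferral: $2,604.78 × 0.0367 = $95.60
Taxable wages = $2,604.78 − $95.60 = $2,509.18
Federal income tax: $2,509.18 × 0.19 = $476.74
State tax withheld: $2,509.18 × 0.065 = $163.10
PFL insurance: $2,604.78 × 0.0082 = $21.36
State disability insurance: $2,604.78 × 0.018 = $46.89
Charitable contribution: $73.93
Fitness reimbursement repayment: $140.64
Parking fee: $223.44
Total deductions = $95.60 + $476.74 + $163.10 + $21.36 + $46.89 + $73.93 + $140.64 + $223.44 = $1,241.70
Net pay = $2,604.78 − $1,241.70 = $1,363.08

$1,363.08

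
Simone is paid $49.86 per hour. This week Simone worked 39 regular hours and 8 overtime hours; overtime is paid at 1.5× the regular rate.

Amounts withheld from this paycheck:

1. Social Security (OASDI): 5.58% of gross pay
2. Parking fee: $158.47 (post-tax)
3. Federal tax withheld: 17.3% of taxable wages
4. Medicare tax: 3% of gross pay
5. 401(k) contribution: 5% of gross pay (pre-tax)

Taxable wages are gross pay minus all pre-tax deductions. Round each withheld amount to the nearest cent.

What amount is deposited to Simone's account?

Regular pay: 39 × $49.86 = $1,944.54
Overtime pay: 8 × $49.86 × 1.5 = $598.32
Gross pay = $1,944.54 + $598.32 = $2,542.86
401(k) contribution: $2,542.86 × 0.05 = $127.14
Taxable wages = $2,542.86 − $127.14 = $2,415.72
Federal tax withheld: $2,415.72 × 0.173 = $417.92
Medicare tax: $2,542.86 × 0.03 = $76.29
Social Security (OASDI): $2,542.86 × 0.0558 = $141.89
Parking fee: $158.47
Total deductions = $127.14 + $417.92 + $76.29 + $141.89 + $158.47 = $921.71
Net pay = $2,542.86 − $921.71 = $1,621.15

$1,621.15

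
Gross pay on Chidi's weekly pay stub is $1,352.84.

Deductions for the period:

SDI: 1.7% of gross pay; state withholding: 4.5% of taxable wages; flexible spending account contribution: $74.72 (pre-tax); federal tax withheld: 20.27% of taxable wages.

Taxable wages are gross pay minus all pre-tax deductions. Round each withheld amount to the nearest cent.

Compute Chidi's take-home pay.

$938.53

Flexible spending account contribution: $74.72
Taxable wages = $1,352.84 − $74.72 = $1,278.12
Federal tax withheld: $1,278.12 × 0.2027 = $259.07
State withholding: $1,278.12 × 0.045 = $57.52
SDI: $1,352.84 × 0.017 = $23.00
Total deductions = $74.72 + $259.07 + $57.52 + $23.00 = $414.31
Net pay = $1,352.84 − $414.31 = $938.53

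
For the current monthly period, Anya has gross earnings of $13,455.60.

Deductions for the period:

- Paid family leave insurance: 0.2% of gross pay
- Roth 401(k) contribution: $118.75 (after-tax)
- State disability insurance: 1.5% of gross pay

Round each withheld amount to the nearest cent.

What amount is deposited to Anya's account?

$13,108.11

Paid family leave insurance: $13,455.60 × 0.002 = $26.91
State disability insurance: $13,455.60 × 0.015 = $201.83
Roth 401(k) contribution: $118.75
Total deductions = $26.91 + $201.83 + $118.75 = $347.49
Net pay = $13,455.60 − $347.49 = $13,108.11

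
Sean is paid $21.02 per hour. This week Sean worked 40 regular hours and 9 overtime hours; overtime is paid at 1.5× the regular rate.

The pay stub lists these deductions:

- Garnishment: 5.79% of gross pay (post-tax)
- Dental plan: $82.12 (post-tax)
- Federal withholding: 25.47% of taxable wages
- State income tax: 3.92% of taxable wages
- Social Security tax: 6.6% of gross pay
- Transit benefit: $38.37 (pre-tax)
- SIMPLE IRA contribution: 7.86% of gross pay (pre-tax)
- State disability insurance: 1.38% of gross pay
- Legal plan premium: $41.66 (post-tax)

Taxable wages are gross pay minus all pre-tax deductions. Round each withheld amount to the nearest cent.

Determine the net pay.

Regular pay: 40 × $21.02 = $840.80
Overtime pay: 9 × $21.02 × 1.5 = $283.77
Gross pay = $840.80 + $283.77 = $1,124.57
SIMPLE IRA contribution: $1,124.57 × 0.0786 = $88.39
Transit benefit: $38.37
Pre-tax total = $88.39 + $38.37 = $126.76
Taxable wages = $1,124.57 − $126.76 = $997.81
State income tax: $997.81 × 0.0392 = $39.11
Federal withholding: $997.81 × 0.2547 = $254.14
Social Security tax: $1,124.57 × 0.066 = $74.22
State disability insurance: $1,124.57 × 0.0138 = $15.52
Legal plan premium: $41.66
Dental plan: $82.12
Garnishment: $1,124.57 × 0.0579 = $65.11
Total deductions = $88.39 + $38.37 + $39.11 + $254.14 + $74.22 + $15.52 + $41.66 + $82.12 + $65.11 = $698.64
Net pay = $1,124.57 − $698.64 = $425.93

$425.93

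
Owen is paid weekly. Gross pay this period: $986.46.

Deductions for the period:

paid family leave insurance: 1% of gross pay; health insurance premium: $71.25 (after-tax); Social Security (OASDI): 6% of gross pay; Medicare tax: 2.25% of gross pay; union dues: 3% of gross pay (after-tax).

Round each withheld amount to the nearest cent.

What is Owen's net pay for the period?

$794.37

Social Security (OASDI): $986.46 × 0.06 = $59.19
Medicare tax: $986.46 × 0.0225 = $22.20
Paid family leave insurance: $986.46 × 0.01 = $9.86
Health insurance premium: $71.25
Union dues: $986.46 × 0.03 = $29.59
Total deductions = $59.19 + $22.20 + $9.86 + $71.25 + $29.59 = $192.09
Net pay = $986.46 − $192.09 = $794.37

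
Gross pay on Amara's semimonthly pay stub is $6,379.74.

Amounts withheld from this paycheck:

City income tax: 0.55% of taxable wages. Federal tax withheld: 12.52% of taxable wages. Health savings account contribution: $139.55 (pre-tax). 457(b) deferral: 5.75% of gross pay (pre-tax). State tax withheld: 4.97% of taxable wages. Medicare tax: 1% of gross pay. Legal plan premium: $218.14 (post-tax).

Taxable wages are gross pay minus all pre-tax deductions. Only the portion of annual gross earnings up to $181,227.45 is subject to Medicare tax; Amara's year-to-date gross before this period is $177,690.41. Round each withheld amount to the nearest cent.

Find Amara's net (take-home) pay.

457(b) deferral: $6,379.74 × 0.0575 = $366.84
Health savings account contribution: $139.55
Pre-tax total = $366.84 + $139.55 = $506.39
Taxable wages = $6,379.74 − $506.39 = $5,873.35
State tax withheld: $5,873.35 × 0.0497 = $291.91
City income tax: $5,873.35 × 0.0055 = $32.30
Federal tax withheld: $5,873.35 × 0.1252 = $735.34
Medicare tax: only $181,227.45 − $177,690.41 = $3,537.04 of this check is subject → $3,537.04 × 0.01 = $35.37
Legal plan premium: $218.14
Total deductions = $366.84 + $139.55 + $291.91 + $32.30 + $735.34 + $35.37 + $218.14 = $1,819.45
Net pay = $6,379.74 − $1,819.45 = $4,560.29

$4,560.29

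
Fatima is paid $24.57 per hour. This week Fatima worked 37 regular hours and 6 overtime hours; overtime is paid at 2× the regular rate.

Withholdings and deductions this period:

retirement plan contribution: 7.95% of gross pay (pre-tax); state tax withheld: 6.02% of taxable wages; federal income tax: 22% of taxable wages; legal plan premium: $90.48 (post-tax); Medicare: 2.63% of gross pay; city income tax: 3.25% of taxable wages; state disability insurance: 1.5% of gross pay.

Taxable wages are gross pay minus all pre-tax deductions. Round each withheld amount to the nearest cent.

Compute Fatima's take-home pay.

$621.48

Regular pay: 37 × $24.57 = $909.09
Overtime pay: 6 × $24.57 × 2 = $294.84
Gross pay = $909.09 + $294.84 = $1,203.93
Retirement plan contribution: $1,203.93 × 0.0795 = $95.71
Taxable wages = $1,203.93 − $95.71 = $1,108.22
Federal income tax: $1,108.22 × 0.22 = $243.81
State tax withheld: $1,108.22 × 0.0602 = $66.71
City income tax: $1,108.22 × 0.0325 = $36.02
State disability insurance: $1,203.93 × 0.015 = $18.06
Medicare: $1,203.93 × 0.0263 = $31.66
Legal plan premium: $90.48
Total deductions = $95.71 + $243.81 + $66.71 + $36.02 + $18.06 + $31.66 + $90.48 = $582.45
Net pay = $1,203.93 − $582.45 = $621.48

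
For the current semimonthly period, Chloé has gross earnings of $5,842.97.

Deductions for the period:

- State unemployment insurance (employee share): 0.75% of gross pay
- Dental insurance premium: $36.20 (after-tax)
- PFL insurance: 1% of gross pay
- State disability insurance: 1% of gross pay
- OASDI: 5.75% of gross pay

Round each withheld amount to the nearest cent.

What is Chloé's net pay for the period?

$5,310.12

OASDI: $5,842.97 × 0.0575 = $335.97
PFL insurance: $5,842.97 × 0.01 = $58.43
State unemployment insurance (employee share): $5,842.97 × 0.0075 = $43.82
State disability insurance: $5,842.97 × 0.01 = $58.43
Dental insurance premium: $36.20
Total deductions = $335.97 + $58.43 + $43.82 + $58.43 + $36.20 = $532.85
Net pay = $5,842.97 − $532.85 = $5,310.12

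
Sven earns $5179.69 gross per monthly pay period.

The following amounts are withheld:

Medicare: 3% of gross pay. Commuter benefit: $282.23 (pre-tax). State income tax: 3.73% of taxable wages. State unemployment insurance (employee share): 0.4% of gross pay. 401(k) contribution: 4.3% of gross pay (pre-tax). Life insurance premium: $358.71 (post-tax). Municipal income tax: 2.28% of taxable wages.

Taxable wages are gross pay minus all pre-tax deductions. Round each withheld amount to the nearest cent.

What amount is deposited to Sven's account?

$3858.96

401(k) contribution: $5179.69 × 0.043 = $222.73
Commuter benefit: $282.23
Pre-tax total = $222.73 + $282.23 = $504.96
Taxable wages = $5179.69 − $504.96 = $4674.73
State income tax: $4674.73 × 0.0373 = $174.37
Municipal income tax: $4674.73 × 0.0228 = $106.58
State unemployment insurance (employee share): $5179.69 × 0.004 = $20.72
Medicare: $5179.69 × 0.03 = $155.39
Life insurance premium: $358.71
Total deductions = $222.73 + $282.23 + $174.37 + $106.58 + $20.72 + $155.39 + $358.71 = $1320.73
Net pay = $5179.69 − $1320.73 = $3858.96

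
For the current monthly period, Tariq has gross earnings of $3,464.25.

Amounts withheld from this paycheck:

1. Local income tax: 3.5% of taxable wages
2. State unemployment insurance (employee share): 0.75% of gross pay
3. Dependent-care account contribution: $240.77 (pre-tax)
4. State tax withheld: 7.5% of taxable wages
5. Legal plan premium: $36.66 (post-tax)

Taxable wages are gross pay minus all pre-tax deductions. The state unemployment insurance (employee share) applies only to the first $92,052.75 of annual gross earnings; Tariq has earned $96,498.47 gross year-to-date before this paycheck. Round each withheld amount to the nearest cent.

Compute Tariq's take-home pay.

$2,832.24

Dependent-care account contribution: $240.77
Taxable wages = $3,464.25 − $240.77 = $3,223.48
State tax withheld: $3,223.48 × 0.075 = $241.76
Local income tax: $3,223.48 × 0.035 = $112.82
State unemployment insurance (employee share): annual cap $92,052.75 already reached (YTD $96,498.47), so $0.00
Legal plan premium: $36.66
Total deductions = $240.77 + $241.76 + $112.82 + $0.00 + $36.66 = $632.01
Net pay = $3,464.25 − $632.01 = $2,832.24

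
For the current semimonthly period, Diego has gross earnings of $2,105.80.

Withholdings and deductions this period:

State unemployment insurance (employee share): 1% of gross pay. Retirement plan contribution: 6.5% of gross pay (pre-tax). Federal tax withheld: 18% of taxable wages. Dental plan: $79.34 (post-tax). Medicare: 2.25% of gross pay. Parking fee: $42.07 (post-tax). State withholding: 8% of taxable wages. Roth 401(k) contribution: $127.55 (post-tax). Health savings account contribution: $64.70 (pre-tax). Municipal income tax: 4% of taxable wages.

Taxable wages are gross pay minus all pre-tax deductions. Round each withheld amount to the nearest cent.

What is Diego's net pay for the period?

$1,015.55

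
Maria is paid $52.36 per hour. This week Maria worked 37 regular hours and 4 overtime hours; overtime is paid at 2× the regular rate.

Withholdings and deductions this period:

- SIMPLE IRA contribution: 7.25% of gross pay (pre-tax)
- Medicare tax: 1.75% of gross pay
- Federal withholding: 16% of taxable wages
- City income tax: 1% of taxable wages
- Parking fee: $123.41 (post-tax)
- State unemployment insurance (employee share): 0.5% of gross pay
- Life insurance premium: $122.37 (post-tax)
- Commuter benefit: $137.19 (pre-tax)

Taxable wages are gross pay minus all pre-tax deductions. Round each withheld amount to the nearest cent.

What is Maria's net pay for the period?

Regular pay: 37 × $52.36 = $1937.32
Overtime pay: 4 × $52.36 × 2 = $418.88
Gross pay = $1937.32 + $418.88 = $2356.20
SIMPLE IRA contribution: $2356.20 × 0.0725 = $170.82
Commuter benefit: $137.19
Pre-tax total = $170.82 + $137.19 = $308.01
Taxable wages = $2356.20 − $308.01 = $2048.19
City income tax: $2048.19 × 0.01 = $20.48
Federal withholding: $2048.19 × 0.16 = $327.71
Medicare tax: $2356.20 × 0.0175 = $41.23
State unemployment insurance (employee share): $2356.20 × 0.005 = $11.78
Life insurance premium: $122.37
Parking fee: $123.41
Total deductions = $170.82 + $137.19 + $20.48 + $327.71 + $41.23 + $11.78 + $122.37 + $123.41 = $954.99
Net pay = $2356.20 − $954.99 = $1401.21

$1401.21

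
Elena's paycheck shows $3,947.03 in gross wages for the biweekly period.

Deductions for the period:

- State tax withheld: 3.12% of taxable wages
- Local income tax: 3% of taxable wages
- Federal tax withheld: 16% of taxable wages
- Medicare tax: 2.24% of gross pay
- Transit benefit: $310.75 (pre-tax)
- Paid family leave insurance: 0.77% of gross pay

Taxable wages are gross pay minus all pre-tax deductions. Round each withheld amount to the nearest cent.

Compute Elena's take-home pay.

Transit benefit: $310.75
Taxable wages = $3,947.03 − $310.75 = $3,636.28
State tax withheld: $3,636.28 × 0.0312 = $113.45
Federal tax withheld: $3,636.28 × 0.16 = $581.80
Local income tax: $3,636.28 × 0.03 = $109.09
Medicare tax: $3,947.03 × 0.0224 = $88.41
Paid family leave insurance: $3,947.03 × 0.0077 = $30.39
Total deductions = $310.75 + $113.45 + $581.80 + $109.09 + $88.41 + $30.39 = $1,233.89
Net pay = $3,947.03 − $1,233.89 = $2,713.14

$2,713.14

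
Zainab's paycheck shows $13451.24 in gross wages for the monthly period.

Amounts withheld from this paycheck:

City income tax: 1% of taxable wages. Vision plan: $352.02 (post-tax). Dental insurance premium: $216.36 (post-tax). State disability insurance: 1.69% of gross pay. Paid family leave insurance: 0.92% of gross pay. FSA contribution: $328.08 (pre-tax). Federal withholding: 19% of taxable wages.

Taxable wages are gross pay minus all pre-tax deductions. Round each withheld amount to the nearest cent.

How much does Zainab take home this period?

$9579.07

FSA contribution: $328.08
Taxable wages = $13451.24 − $328.08 = $13123.16
City income tax: $13123.16 × 0.01 = $131.23
Federal withholding: $13123.16 × 0.19 = $2493.40
State disability insurance: $13451.24 × 0.0169 = $227.33
Paid family leave insurance: $13451.24 × 0.0092 = $123.75
Vision plan: $352.02
Dental insurance premium: $216.36
Total deductions = $328.08 + $131.23 + $2493.40 + $227.33 + $123.75 + $352.02 + $216.36 = $3872.17
Net pay = $13451.24 − $3872.17 = $9579.07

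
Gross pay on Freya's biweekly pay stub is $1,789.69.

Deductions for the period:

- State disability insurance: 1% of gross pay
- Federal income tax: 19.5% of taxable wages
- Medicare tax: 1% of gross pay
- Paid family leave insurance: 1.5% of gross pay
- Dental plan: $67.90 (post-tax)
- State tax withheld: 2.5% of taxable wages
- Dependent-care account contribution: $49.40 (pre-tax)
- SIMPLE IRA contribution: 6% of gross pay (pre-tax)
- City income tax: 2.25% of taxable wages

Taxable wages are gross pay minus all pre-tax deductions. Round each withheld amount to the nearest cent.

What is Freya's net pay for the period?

$1,106.38

SIMPLE IRA contribution: $1,789.69 × 0.06 = $107.38
Dependent-care account contribution: $49.40
Pre-tax total = $107.38 + $49.40 = $156.78
Taxable wages = $1,789.69 − $156.78 = $1,632.91
City income tax: $1,632.91 × 0.0225 = $36.74
State tax withheld: $1,632.91 × 0.025 = $40.82
Federal income tax: $1,632.91 × 0.195 = $318.42
State disability insurance: $1,789.69 × 0.01 = $17.90
Medicare tax: $1,789.69 × 0.01 = $17.90
Paid family leave insurance: $1,789.69 × 0.015 = $26.85
Dental plan: $67.90
Total deductions = $107.38 + $49.40 + $36.74 + $40.82 + $318.42 + $17.90 + $17.90 + $26.85 + $67.90 = $683.31
Net pay = $1,789.69 − $683.31 = $1,106.38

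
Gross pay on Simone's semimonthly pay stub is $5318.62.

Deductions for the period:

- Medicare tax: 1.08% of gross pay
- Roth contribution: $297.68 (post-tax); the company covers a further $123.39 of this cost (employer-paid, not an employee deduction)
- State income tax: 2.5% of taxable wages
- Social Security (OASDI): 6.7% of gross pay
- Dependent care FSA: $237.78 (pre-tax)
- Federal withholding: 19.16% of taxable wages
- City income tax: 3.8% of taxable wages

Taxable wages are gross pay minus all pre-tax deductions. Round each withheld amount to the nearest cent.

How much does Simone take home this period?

$3075.79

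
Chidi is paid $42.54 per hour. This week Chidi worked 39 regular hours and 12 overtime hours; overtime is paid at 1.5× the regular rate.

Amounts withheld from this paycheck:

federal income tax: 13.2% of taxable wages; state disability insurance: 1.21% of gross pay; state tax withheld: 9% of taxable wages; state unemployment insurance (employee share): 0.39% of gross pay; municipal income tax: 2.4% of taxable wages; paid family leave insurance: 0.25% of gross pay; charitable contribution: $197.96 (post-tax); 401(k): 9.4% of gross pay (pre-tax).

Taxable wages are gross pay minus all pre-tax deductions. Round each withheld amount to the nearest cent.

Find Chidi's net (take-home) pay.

$1,413.61

Regular pay: 39 × $42.54 = $1,659.06
Overtime pay: 12 × $42.54 × 1.5 = $765.72
Gross pay = $1,659.06 + $765.72 = $2,424.78
401(k): $2,424.78 × 0.094 = $227.93
Taxable wages = $2,424.78 − $227.93 = $2,196.85
State tax withheld: $2,196.85 × 0.09 = $197.72
Federal income tax: $2,196.85 × 0.132 = $289.98
Municipal income tax: $2,196.85 × 0.024 = $52.72
State disability insurance: $2,424.78 × 0.0121 = $29.34
State unemployment insurance (employee share): $2,424.78 × 0.0039 = $9.46
Paid family leave insurance: $2,424.78 × 0.0025 = $6.06
Charitable contribution: $197.96
Total deductions = $227.93 + $197.72 + $289.98 + $52.72 + $29.34 + $9.46 + $6.06 + $197.96 = $1,011.17
Net pay = $2,424.78 − $1,011.17 = $1,413.61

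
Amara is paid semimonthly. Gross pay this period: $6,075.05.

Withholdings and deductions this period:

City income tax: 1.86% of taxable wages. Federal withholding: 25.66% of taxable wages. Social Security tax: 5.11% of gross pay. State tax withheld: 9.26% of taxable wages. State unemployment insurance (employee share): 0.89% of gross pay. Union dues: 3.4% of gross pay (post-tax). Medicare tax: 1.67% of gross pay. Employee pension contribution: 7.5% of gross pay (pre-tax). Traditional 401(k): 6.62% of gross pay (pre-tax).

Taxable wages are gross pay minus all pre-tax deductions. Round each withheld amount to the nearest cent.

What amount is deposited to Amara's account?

Traditional 401(k): $6,075.05 × 0.0662 = $402.17
Employee pension contribution: $6,075.05 × 0.075 = $455.63
Pre-tax total = $402.17 + $455.63 = $857.80
Taxable wages = $6,075.05 − $857.80 = $5,217.25
State tax withheld: $5,217.25 × 0.0926 = $483.12
City income tax: $5,217.25 × 0.0186 = $97.04
Federal withholding: $5,217.25 × 0.2566 = $1,338.75
State unemployment insurance (employee share): $6,075.05 × 0.0089 = $54.07
Medicare tax: $6,075.05 × 0.0167 = $101.45
Social Security tax: $6,075.05 × 0.0511 = $310.44
Union dues: $6,075.05 × 0.034 = $206.55
Total deductions = $402.17 + $455.63 + $483.12 + $97.04 + $1,338.75 + $54.07 + $101.45 + $310.44 + $206.55 = $3,449.22
Net pay = $6,075.05 − $3,449.22 = $2,625.83

$2,625.83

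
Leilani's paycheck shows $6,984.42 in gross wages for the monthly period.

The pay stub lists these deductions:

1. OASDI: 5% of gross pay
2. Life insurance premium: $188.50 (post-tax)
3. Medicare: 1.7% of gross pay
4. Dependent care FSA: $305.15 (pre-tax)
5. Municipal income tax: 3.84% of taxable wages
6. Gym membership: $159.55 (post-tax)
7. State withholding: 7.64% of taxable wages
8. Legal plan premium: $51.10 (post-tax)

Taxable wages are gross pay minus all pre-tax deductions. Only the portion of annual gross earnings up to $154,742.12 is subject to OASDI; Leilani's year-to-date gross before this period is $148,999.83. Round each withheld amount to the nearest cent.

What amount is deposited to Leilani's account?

Dependent care FSA: $305.15
Taxable wages = $6,984.42 − $305.15 = $6,679.27
Municipal income tax: $6,679.27 × 0.0384 = $256.48
State withholding: $6,679.27 × 0.0764 = $510.30
OASDI: only $154,742.12 − $148,999.83 = $5,742.29 of this check is subject → $5,742.29 × 0.05 = $287.11
Medicare: $6,984.42 × 0.017 = $118.74
Gym membership: $159.55
Legal plan premium: $51.10
Life insurance premium: $188.50
Total deductions = $305.15 + $256.48 + $510.30 + $287.11 + $118.74 + $159.55 + $51.10 + $188.50 = $1,876.93
Net pay = $6,984.42 − $1,876.93 = $5,107.49

$5,107.49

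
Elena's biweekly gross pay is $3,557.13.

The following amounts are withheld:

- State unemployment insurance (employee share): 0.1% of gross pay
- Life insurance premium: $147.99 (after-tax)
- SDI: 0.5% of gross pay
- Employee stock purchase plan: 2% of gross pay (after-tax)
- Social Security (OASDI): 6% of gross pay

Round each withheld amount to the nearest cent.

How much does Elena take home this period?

$3,103.22

Social Security (OASDI): $3,557.13 × 0.06 = $213.43
SDI: $3,557.13 × 0.005 = $17.79
State unemployment insurance (employee share): $3,557.13 × 0.001 = $3.56
Life insurance premium: $147.99
Employee stock purchase plan: $3,557.13 × 0.02 = $71.14
Total deductions = $213.43 + $17.79 + $3.56 + $147.99 + $71.14 = $453.91
Net pay = $3,557.13 − $453.91 = $3,103.22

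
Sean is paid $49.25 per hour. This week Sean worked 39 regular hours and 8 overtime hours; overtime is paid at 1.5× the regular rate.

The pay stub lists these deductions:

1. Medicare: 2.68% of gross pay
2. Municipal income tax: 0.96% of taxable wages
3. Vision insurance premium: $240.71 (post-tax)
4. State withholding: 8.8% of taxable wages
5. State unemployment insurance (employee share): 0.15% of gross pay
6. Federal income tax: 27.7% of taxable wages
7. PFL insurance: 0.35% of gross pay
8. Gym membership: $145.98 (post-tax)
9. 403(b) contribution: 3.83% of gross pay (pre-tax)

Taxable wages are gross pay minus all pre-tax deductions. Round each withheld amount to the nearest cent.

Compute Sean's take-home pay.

$1,044.12

Regular pay: 39 × $49.25 = $1,920.75
Overtime pay: 8 × $49.25 × 1.5 = $591.00
Gross pay = $1,920.75 + $591.00 = $2,511.75
403(b) contribution: $2,511.75 × 0.0383 = $96.20
Taxable wages = $2,511.75 − $96.20 = $2,415.55
Federal income tax: $2,415.55 × 0.277 = $669.11
State withholding: $2,415.55 × 0.088 = $212.57
Municipal income tax: $2,415.55 × 0.0096 = $23.19
Medicare: $2,511.75 × 0.0268 = $67.31
PFL insurance: $2,511.75 × 0.0035 = $8.79
State unemployment insurance (employee share): $2,511.75 × 0.0015 = $3.77
Vision insurance premium: $240.71
Gym membership: $145.98
Total deductions = $96.20 + $669.11 + $212.57 + $23.19 + $67.31 + $8.79 + $3.77 + $240.71 + $145.98 = $1,467.63
Net pay = $2,511.75 − $1,467.63 = $1,044.12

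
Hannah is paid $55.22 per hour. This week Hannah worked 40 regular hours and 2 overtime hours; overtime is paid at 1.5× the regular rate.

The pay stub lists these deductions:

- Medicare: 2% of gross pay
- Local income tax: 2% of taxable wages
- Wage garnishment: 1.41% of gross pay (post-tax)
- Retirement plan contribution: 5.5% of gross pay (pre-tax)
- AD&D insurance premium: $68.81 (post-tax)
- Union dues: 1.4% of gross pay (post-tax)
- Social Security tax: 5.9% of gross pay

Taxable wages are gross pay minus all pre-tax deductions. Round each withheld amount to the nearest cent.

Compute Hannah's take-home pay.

$1,875.87

Regular pay: 40 × $55.22 = $2,208.80
Overtime pay: 2 × $55.22 × 1.5 = $165.66
Gross pay = $2,208.80 + $165.66 = $2,374.46
Retirement plan contribution: $2,374.46 × 0.055 = $130.60
Taxable wages = $2,374.46 − $130.60 = $2,243.86
Local income tax: $2,243.86 × 0.02 = $44.88
Social Security tax: $2,374.46 × 0.059 = $140.09
Medicare: $2,374.46 × 0.02 = $47.49
Union dues: $2,374.46 × 0.014 = $33.24
AD&D insurance premium: $68.81
Wage garnishment: $2,374.46 × 0.0141 = $33.48
Total deductions = $130.60 + $44.88 + $140.09 + $47.49 + $33.24 + $68.81 + $33.48 = $498.59
Net pay = $2,374.46 − $498.59 = $1,875.87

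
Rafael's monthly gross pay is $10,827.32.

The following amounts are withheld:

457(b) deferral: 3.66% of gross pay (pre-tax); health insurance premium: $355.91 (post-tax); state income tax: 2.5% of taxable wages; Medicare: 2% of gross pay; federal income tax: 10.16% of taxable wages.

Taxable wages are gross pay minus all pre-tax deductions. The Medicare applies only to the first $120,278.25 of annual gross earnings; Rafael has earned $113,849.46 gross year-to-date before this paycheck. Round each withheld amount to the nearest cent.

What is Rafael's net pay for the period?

$8,625.98

457(b) deferral: $10,827.32 × 0.0366 = $396.28
Taxable wages = $10,827.32 − $396.28 = $10,431.04
State income tax: $10,431.04 × 0.025 = $260.78
Federal income tax: $10,431.04 × 0.1016 = $1,059.79
Medicare: only $120,278.25 − $113,849.46 = $6,428.79 of this check is subject → $6,428.79 × 0.02 = $128.58
Health insurance premium: $355.91
Total deductions = $396.28 + $260.78 + $1,059.79 + $128.58 + $355.91 = $2,201.34
Net pay = $10,827.32 − $2,201.34 = $8,625.98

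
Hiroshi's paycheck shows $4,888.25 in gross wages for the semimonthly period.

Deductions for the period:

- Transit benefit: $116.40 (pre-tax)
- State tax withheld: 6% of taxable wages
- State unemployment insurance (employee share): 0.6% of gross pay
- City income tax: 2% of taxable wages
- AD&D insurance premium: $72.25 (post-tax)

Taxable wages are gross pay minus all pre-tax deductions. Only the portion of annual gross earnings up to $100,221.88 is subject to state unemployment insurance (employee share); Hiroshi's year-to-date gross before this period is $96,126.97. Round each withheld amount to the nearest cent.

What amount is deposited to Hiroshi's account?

Transit benefit: $116.40
Taxable wages = $4,888.25 − $116.40 = $4,771.85
City income tax: $4,771.85 × 0.02 = $95.44
State tax withheld: $4,771.85 × 0.06 = $286.31
State unemployment insurance (employee share): only $100,221.88 − $96,126.97 = $4,094.91 of this check is subject → $4,094.91 × 0.006 = $24.57
AD&D insurance premium: $72.25
Total deductions = $116.40 + $95.44 + $286.31 + $24.57 + $72.25 = $594.97
Net pay = $4,888.25 − $594.97 = $4,293.28

$4,293.28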